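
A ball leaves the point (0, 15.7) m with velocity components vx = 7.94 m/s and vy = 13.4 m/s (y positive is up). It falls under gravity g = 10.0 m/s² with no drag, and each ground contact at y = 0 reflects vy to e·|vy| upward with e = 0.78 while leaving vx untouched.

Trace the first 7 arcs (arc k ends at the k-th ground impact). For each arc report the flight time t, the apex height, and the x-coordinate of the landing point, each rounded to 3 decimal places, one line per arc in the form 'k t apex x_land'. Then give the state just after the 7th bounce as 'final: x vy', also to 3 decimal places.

1 3.562 24.678 28.279
2 3.466 15.014 55.797
3 2.703 9.135 77.261
4 2.109 5.557 94.003
5 1.645 3.381 107.062
6 1.283 2.057 117.247
7 1.001 1.252 125.192
final: 125.192 3.902

Arc 1: start y=15.700, vy=13.400 → t=3.562, apex=24.678, x_land=28.279, impact vy=-22.216
  bounce: vy ← 0.78·22.216 = 17.329
Arc 2: start y=0.000, vy=17.329 → t=3.466, apex=15.014, x_land=55.797, impact vy=-17.329
  bounce: vy ← 0.78·17.329 = 13.516
Arc 3: start y=0.000, vy=13.516 → t=2.703, apex=9.135, x_land=77.261, impact vy=-13.516
  bounce: vy ← 0.78·13.516 = 10.543
Arc 4: start y=0.000, vy=10.543 → t=2.109, apex=5.557, x_land=94.003, impact vy=-10.543
  bounce: vy ← 0.78·10.543 = 8.223
Arc 5: start y=0.000, vy=8.223 → t=1.645, apex=3.381, x_land=107.062, impact vy=-8.223
  bounce: vy ← 0.78·8.223 = 6.414
Arc 6: start y=0.000, vy=6.414 → t=1.283, apex=2.057, x_land=117.247, impact vy=-6.414
  bounce: vy ← 0.78·6.414 = 5.003
Arc 7: start y=0.000, vy=5.003 → t=1.001, apex=1.252, x_land=125.192, impact vy=-5.003
  bounce: vy ← 0.78·5.003 = 3.902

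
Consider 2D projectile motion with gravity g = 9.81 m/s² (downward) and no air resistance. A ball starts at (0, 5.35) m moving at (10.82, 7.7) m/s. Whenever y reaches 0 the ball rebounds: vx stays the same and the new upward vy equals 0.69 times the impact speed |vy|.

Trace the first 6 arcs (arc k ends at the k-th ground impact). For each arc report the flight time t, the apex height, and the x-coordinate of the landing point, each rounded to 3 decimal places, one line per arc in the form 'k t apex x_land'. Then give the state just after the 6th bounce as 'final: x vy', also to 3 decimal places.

1 2.091 8.372 22.629
2 1.803 3.986 42.136
3 1.244 1.898 55.596
4 0.858 0.903 64.884
5 0.592 0.430 71.292
6 0.409 0.205 75.714
final: 75.714 1.383

Arc 1: start y=5.350, vy=7.700 → t=2.091, apex=8.372, x_land=22.629, impact vy=-12.816
  bounce: vy ← 0.69·12.816 = 8.843
Arc 2: start y=0.000, vy=8.843 → t=1.803, apex=3.986, x_land=42.136, impact vy=-8.843
  bounce: vy ← 0.69·8.843 = 6.102
Arc 3: start y=0.000, vy=6.102 → t=1.244, apex=1.898, x_land=55.596, impact vy=-6.102
  bounce: vy ← 0.69·6.102 = 4.210
Arc 4: start y=0.000, vy=4.210 → t=0.858, apex=0.903, x_land=64.884, impact vy=-4.210
  bounce: vy ← 0.69·4.210 = 2.905
Arc 5: start y=0.000, vy=2.905 → t=0.592, apex=0.430, x_land=71.292, impact vy=-2.905
  bounce: vy ← 0.69·2.905 = 2.005
Arc 6: start y=0.000, vy=2.005 → t=0.409, apex=0.205, x_land=75.714, impact vy=-2.005
  bounce: vy ← 0.69·2.005 = 1.383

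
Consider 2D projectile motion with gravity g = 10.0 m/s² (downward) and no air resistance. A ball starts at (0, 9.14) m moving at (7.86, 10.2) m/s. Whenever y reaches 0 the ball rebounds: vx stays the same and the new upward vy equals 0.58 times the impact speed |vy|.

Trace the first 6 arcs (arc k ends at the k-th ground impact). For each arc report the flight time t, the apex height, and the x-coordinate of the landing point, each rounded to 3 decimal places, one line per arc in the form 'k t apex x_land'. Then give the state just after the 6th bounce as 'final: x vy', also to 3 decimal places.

1 2.714 14.342 21.329
2 1.965 4.825 36.771
3 1.139 1.623 45.727
4 0.661 0.546 50.922
5 0.383 0.184 53.935
6 0.222 0.062 55.682
final: 55.682 0.645

Arc 1: start y=9.140, vy=10.200 → t=2.714, apex=14.342, x_land=21.329, impact vy=-16.936
  bounce: vy ← 0.58·16.936 = 9.823
Arc 2: start y=0.000, vy=9.823 → t=1.965, apex=4.825, x_land=36.771, impact vy=-9.823
  bounce: vy ← 0.58·9.823 = 5.697
Arc 3: start y=0.000, vy=5.697 → t=1.139, apex=1.623, x_land=45.727, impact vy=-5.697
  bounce: vy ← 0.58·5.697 = 3.304
Arc 4: start y=0.000, vy=3.304 → t=0.661, apex=0.546, x_land=50.922, impact vy=-3.304
  bounce: vy ← 0.58·3.304 = 1.917
Arc 5: start y=0.000, vy=1.917 → t=0.383, apex=0.184, x_land=53.935, impact vy=-1.917
  bounce: vy ← 0.58·1.917 = 1.112
Arc 6: start y=0.000, vy=1.112 → t=0.222, apex=0.062, x_land=55.682, impact vy=-1.112
  bounce: vy ← 0.58·1.112 = 0.645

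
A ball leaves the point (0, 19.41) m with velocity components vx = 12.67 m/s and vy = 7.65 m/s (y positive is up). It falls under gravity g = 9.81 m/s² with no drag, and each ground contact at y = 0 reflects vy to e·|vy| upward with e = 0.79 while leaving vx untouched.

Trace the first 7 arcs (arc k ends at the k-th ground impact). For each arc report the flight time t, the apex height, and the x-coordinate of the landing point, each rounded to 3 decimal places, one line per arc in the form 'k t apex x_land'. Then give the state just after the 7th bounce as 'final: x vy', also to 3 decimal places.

Arc 1: start y=19.410, vy=7.650 → t=2.916, apex=22.393, x_land=36.952, impact vy=-20.961
  bounce: vy ← 0.79·20.961 = 16.559
Arc 2: start y=0.000, vy=16.559 → t=3.376, apex=13.975, x_land=79.725, impact vy=-16.559
  bounce: vy ← 0.79·16.559 = 13.082
Arc 3: start y=0.000, vy=13.082 → t=2.667, apex=8.722, x_land=113.515, impact vy=-13.082
  bounce: vy ← 0.79·13.082 = 10.334
Arc 4: start y=0.000, vy=10.334 → t=2.107, apex=5.443, x_land=140.210, impact vy=-10.334
  bounce: vy ← 0.79·10.334 = 8.164
Arc 5: start y=0.000, vy=8.164 → t=1.664, apex=3.397, x_land=161.298, impact vy=-8.164
  bounce: vy ← 0.79·8.164 = 6.450
Arc 6: start y=0.000, vy=6.450 → t=1.315, apex=2.120, x_land=177.958, impact vy=-6.450
  bounce: vy ← 0.79·6.450 = 5.095
Arc 7: start y=0.000, vy=5.095 → t=1.039, apex=1.323, x_land=191.120, impact vy=-5.095
  bounce: vy ← 0.79·5.095 = 4.025

1 2.916 22.393 36.952
2 3.376 13.975 79.725
3 2.667 8.722 113.515
4 2.107 5.443 140.210
5 1.664 3.397 161.298
6 1.315 2.120 177.958
7 1.039 1.323 191.120
final: 191.120 4.025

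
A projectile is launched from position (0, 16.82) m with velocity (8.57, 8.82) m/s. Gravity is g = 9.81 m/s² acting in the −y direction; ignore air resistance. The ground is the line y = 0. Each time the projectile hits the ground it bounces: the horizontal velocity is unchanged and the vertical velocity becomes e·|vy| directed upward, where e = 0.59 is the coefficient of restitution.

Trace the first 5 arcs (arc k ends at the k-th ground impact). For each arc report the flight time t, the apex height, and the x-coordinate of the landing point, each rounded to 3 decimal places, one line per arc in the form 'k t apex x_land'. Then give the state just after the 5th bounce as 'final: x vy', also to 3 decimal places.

Arc 1: start y=16.820, vy=8.820 → t=2.958, apex=20.785, x_land=25.347, impact vy=-20.194
  bounce: vy ← 0.59·20.194 = 11.915
Arc 2: start y=0.000, vy=11.915 → t=2.429, apex=7.235, x_land=46.164, impact vy=-11.915
  bounce: vy ← 0.59·11.915 = 7.030
Arc 3: start y=0.000, vy=7.030 → t=1.433, apex=2.519, x_land=58.446, impact vy=-7.030
  bounce: vy ← 0.59·7.030 = 4.147
Arc 4: start y=0.000, vy=4.147 → t=0.846, apex=0.877, x_land=65.692, impact vy=-4.147
  bounce: vy ← 0.59·4.147 = 2.447
Arc 5: start y=0.000, vy=2.447 → t=0.499, apex=0.305, x_land=69.967, impact vy=-2.447
  bounce: vy ← 0.59·2.447 = 1.444

1 2.958 20.785 25.347
2 2.429 7.235 46.164
3 1.433 2.519 58.446
4 0.846 0.877 65.692
5 0.499 0.305 69.967
final: 69.967 1.444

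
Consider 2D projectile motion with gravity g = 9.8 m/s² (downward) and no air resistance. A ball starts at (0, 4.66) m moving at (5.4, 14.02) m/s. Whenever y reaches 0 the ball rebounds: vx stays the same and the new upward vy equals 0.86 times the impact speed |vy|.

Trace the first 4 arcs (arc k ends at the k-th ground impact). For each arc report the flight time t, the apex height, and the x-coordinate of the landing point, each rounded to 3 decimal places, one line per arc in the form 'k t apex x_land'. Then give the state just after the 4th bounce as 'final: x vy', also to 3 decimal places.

Arc 1: start y=4.660, vy=14.020 → t=3.162, apex=14.689, x_land=17.075, impact vy=-16.968
  bounce: vy ← 0.86·16.968 = 14.592
Arc 2: start y=0.000, vy=14.592 → t=2.978, apex=10.864, x_land=33.156, impact vy=-14.592
  bounce: vy ← 0.86·14.592 = 12.549
Arc 3: start y=0.000, vy=12.549 → t=2.561, apex=8.035, x_land=46.985, impact vy=-12.549
  bounce: vy ← 0.86·12.549 = 10.792
Arc 4: start y=0.000, vy=10.792 → t=2.203, apex=5.943, x_land=58.879, impact vy=-10.792
  bounce: vy ← 0.86·10.792 = 9.281

1 3.162 14.689 17.075
2 2.978 10.864 33.156
3 2.561 8.035 46.985
4 2.203 5.943 58.879
final: 58.879 9.281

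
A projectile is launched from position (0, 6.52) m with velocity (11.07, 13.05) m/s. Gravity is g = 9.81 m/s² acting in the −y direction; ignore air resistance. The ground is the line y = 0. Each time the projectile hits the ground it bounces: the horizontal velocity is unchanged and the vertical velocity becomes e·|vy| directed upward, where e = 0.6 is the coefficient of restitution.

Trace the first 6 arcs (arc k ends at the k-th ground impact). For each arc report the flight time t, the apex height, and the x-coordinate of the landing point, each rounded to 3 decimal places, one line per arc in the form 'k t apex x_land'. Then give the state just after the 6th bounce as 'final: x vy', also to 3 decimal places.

Arc 1: start y=6.520, vy=13.050 → t=3.091, apex=15.200, x_land=34.213, impact vy=-17.269
  bounce: vy ← 0.6·17.269 = 10.362
Arc 2: start y=0.000, vy=10.362 → t=2.112, apex=5.472, x_land=57.598, impact vy=-10.362
  bounce: vy ← 0.6·10.362 = 6.217
Arc 3: start y=0.000, vy=6.217 → t=1.267, apex=1.970, x_land=71.629, impact vy=-6.217
  bounce: vy ← 0.6·6.217 = 3.730
Arc 4: start y=0.000, vy=3.730 → t=0.760, apex=0.709, x_land=80.047, impact vy=-3.730
  bounce: vy ← 0.6·3.730 = 2.238
Arc 5: start y=0.000, vy=2.238 → t=0.456, apex=0.255, x_land=85.099, impact vy=-2.238
  bounce: vy ← 0.6·2.238 = 1.343
Arc 6: start y=0.000, vy=1.343 → t=0.274, apex=0.092, x_land=88.129, impact vy=-1.343
  bounce: vy ← 0.6·1.343 = 0.806

1 3.091 15.200 34.213
2 2.112 5.472 57.598
3 1.267 1.970 71.629
4 0.760 0.709 80.047
5 0.456 0.255 85.099
6 0.274 0.092 88.129
final: 88.129 0.806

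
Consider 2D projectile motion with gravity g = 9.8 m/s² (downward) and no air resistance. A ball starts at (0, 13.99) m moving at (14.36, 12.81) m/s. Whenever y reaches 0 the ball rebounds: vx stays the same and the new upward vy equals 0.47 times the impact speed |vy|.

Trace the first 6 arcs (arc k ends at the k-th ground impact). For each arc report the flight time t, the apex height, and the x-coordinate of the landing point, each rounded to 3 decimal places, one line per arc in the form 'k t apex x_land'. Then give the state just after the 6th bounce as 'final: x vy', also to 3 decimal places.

1 3.443 22.362 49.448
2 2.008 4.940 78.284
3 0.944 1.091 91.837
4 0.444 0.241 98.207
5 0.208 0.053 101.201
6 0.098 0.012 102.608
final: 102.608 0.226

Arc 1: start y=13.990, vy=12.810 → t=3.443, apex=22.362, x_land=49.448, impact vy=-20.936
  bounce: vy ← 0.47·20.936 = 9.840
Arc 2: start y=0.000, vy=9.840 → t=2.008, apex=4.940, x_land=78.284, impact vy=-9.840
  bounce: vy ← 0.47·9.840 = 4.625
Arc 3: start y=0.000, vy=4.625 → t=0.944, apex=1.091, x_land=91.837, impact vy=-4.625
  bounce: vy ← 0.47·4.625 = 2.174
Arc 4: start y=0.000, vy=2.174 → t=0.444, apex=0.241, x_land=98.207, impact vy=-2.174
  bounce: vy ← 0.47·2.174 = 1.022
Arc 5: start y=0.000, vy=1.022 → t=0.208, apex=0.053, x_land=101.201, impact vy=-1.022
  bounce: vy ← 0.47·1.022 = 0.480
Arc 6: start y=0.000, vy=0.480 → t=0.098, apex=0.012, x_land=102.608, impact vy=-0.480
  bounce: vy ← 0.47·0.480 = 0.226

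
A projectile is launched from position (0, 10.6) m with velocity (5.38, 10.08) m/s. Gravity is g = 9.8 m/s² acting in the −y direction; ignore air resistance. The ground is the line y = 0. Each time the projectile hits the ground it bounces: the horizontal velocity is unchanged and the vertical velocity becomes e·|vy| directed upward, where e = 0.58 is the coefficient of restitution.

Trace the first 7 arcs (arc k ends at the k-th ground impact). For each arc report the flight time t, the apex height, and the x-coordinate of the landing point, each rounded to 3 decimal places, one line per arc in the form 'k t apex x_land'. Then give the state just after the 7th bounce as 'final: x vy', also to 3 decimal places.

1 2.823 15.784 15.190
2 2.082 5.310 26.390
3 1.208 1.786 32.887
4 0.700 0.601 36.655
5 0.406 0.202 38.840
6 0.236 0.068 40.108
7 0.137 0.023 40.843
final: 40.843 0.388

Arc 1: start y=10.600, vy=10.080 → t=2.823, apex=15.784, x_land=15.190, impact vy=-17.589
  bounce: vy ← 0.58·17.589 = 10.202
Arc 2: start y=0.000, vy=10.202 → t=2.082, apex=5.310, x_land=26.390, impact vy=-10.202
  bounce: vy ← 0.58·10.202 = 5.917
Arc 3: start y=0.000, vy=5.917 → t=1.208, apex=1.786, x_land=32.887, impact vy=-5.917
  bounce: vy ← 0.58·5.917 = 3.432
Arc 4: start y=0.000, vy=3.432 → t=0.700, apex=0.601, x_land=36.655, impact vy=-3.432
  bounce: vy ← 0.58·3.432 = 1.990
Arc 5: start y=0.000, vy=1.990 → t=0.406, apex=0.202, x_land=38.840, impact vy=-1.990
  bounce: vy ← 0.58·1.990 = 1.154
Arc 6: start y=0.000, vy=1.154 → t=0.236, apex=0.068, x_land=40.108, impact vy=-1.154
  bounce: vy ← 0.58·1.154 = 0.670
Arc 7: start y=0.000, vy=0.670 → t=0.137, apex=0.023, x_land=40.843, impact vy=-0.670
  bounce: vy ← 0.58·0.670 = 0.388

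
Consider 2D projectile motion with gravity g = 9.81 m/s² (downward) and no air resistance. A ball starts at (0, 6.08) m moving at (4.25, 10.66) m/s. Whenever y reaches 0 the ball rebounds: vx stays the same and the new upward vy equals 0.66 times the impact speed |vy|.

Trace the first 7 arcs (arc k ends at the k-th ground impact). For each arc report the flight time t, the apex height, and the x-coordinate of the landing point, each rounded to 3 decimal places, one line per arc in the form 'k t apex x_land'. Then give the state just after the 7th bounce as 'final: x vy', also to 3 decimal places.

1 2.642 11.872 11.230
2 2.054 5.171 19.958
3 1.355 2.253 25.718
4 0.895 0.981 29.520
5 0.590 0.427 32.029
6 0.390 0.186 33.685
7 0.257 0.081 34.778
final: 34.778 0.833

Arc 1: start y=6.080, vy=10.660 → t=2.642, apex=11.872, x_land=11.230, impact vy=-15.262
  bounce: vy ← 0.66·15.262 = 10.073
Arc 2: start y=0.000, vy=10.073 → t=2.054, apex=5.171, x_land=19.958, impact vy=-10.073
  bounce: vy ← 0.66·10.073 = 6.648
Arc 3: start y=0.000, vy=6.648 → t=1.355, apex=2.253, x_land=25.718, impact vy=-6.648
  bounce: vy ← 0.66·6.648 = 4.388
Arc 4: start y=0.000, vy=4.388 → t=0.895, apex=0.981, x_land=29.520, impact vy=-4.388
  bounce: vy ← 0.66·4.388 = 2.896
Arc 5: start y=0.000, vy=2.896 → t=0.590, apex=0.427, x_land=32.029, impact vy=-2.896
  bounce: vy ← 0.66·2.896 = 1.911
Arc 6: start y=0.000, vy=1.911 → t=0.390, apex=0.186, x_land=33.685, impact vy=-1.911
  bounce: vy ← 0.66·1.911 = 1.261
Arc 7: start y=0.000, vy=1.261 → t=0.257, apex=0.081, x_land=34.778, impact vy=-1.261
  bounce: vy ← 0.66·1.261 = 0.833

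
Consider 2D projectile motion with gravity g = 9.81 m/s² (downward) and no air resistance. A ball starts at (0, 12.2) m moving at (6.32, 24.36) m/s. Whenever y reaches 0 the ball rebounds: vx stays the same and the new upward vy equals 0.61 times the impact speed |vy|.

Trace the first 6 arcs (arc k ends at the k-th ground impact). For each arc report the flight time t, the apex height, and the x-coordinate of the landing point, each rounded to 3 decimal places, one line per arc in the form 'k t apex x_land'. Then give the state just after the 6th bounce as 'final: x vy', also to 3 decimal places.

Arc 1: start y=12.200, vy=24.360 → t=5.425, apex=42.445, x_land=34.285, impact vy=-28.858
  bounce: vy ← 0.61·28.858 = 17.603
Arc 2: start y=0.000, vy=17.603 → t=3.589, apex=15.794, x_land=56.967, impact vy=-17.603
  bounce: vy ← 0.61·17.603 = 10.738
Arc 3: start y=0.000, vy=10.738 → t=2.189, apex=5.877, x_land=70.802, impact vy=-10.738
  bounce: vy ← 0.61·10.738 = 6.550
Arc 4: start y=0.000, vy=6.550 → t=1.335, apex=2.187, x_land=79.242, impact vy=-6.550
  bounce: vy ← 0.61·6.550 = 3.996
Arc 5: start y=0.000, vy=3.996 → t=0.815, apex=0.814, x_land=84.390, impact vy=-3.996
  bounce: vy ← 0.61·3.996 = 2.437
Arc 6: start y=0.000, vy=2.437 → t=0.497, apex=0.303, x_land=87.531, impact vy=-2.437
  bounce: vy ← 0.61·2.437 = 1.487

1 5.425 42.445 34.285
2 3.589 15.794 56.967
3 2.189 5.877 70.802
4 1.335 2.187 79.242
5 0.815 0.814 84.390
6 0.497 0.303 87.531
final: 87.531 1.487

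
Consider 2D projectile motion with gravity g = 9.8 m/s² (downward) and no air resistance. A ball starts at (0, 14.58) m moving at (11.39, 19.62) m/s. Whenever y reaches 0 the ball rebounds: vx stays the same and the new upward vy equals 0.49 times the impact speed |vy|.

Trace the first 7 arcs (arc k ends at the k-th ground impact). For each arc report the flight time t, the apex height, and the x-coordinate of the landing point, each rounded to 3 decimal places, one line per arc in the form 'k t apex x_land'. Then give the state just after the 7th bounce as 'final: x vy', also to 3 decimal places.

Arc 1: start y=14.580, vy=19.620 → t=4.645, apex=34.220, x_land=52.903, impact vy=-25.898
  bounce: vy ← 0.49·25.898 = 12.690
Arc 2: start y=0.000, vy=12.690 → t=2.590, apex=8.216, x_land=82.401, impact vy=-12.690
  bounce: vy ← 0.49·12.690 = 6.218
Arc 3: start y=0.000, vy=6.218 → t=1.269, apex=1.973, x_land=96.855, impact vy=-6.218
  bounce: vy ← 0.49·6.218 = 3.047
Arc 4: start y=0.000, vy=3.047 → t=0.622, apex=0.474, x_land=103.938, impact vy=-3.047
  bounce: vy ← 0.49·3.047 = 1.493
Arc 5: start y=0.000, vy=1.493 → t=0.305, apex=0.114, x_land=107.408, impact vy=-1.493
  bounce: vy ← 0.49·1.493 = 0.732
Arc 6: start y=0.000, vy=0.732 → t=0.149, apex=0.027, x_land=109.109, impact vy=-0.732
  bounce: vy ← 0.49·0.732 = 0.358
Arc 7: start y=0.000, vy=0.358 → t=0.073, apex=0.007, x_land=109.942, impact vy=-0.358
  bounce: vy ← 0.49·0.358 = 0.176

1 4.645 34.220 52.903
2 2.590 8.216 82.401
3 1.269 1.973 96.855
4 0.622 0.474 103.938
5 0.305 0.114 107.408
6 0.149 0.027 109.109
7 0.073 0.007 109.942
final: 109.942 0.176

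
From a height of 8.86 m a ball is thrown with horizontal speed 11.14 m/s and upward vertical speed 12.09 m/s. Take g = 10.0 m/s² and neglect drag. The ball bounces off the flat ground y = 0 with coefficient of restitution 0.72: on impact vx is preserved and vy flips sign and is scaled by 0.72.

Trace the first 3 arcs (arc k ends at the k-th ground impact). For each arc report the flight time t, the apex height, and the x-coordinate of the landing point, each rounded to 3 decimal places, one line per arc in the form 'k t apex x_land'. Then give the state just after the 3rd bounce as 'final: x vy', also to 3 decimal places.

1 3.007 16.168 33.501
2 2.589 8.382 62.347
3 1.864 4.345 83.117
final: 83.117 6.712

Arc 1: start y=8.860, vy=12.090 → t=3.007, apex=16.168, x_land=33.501, impact vy=-17.982
  bounce: vy ← 0.72·17.982 = 12.947
Arc 2: start y=0.000, vy=12.947 → t=2.589, apex=8.382, x_land=62.347, impact vy=-12.947
  bounce: vy ← 0.72·12.947 = 9.322
Arc 3: start y=0.000, vy=9.322 → t=1.864, apex=4.345, x_land=83.117, impact vy=-9.322
  bounce: vy ← 0.72·9.322 = 6.712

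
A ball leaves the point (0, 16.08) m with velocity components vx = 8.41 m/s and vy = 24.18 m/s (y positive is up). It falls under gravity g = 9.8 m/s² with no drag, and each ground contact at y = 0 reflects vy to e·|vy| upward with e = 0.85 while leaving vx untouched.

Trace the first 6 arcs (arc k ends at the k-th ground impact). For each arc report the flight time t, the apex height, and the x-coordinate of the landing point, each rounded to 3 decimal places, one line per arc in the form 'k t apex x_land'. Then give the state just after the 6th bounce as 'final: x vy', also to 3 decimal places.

Arc 1: start y=16.080, vy=24.180 → t=5.528, apex=45.910, x_land=46.493, impact vy=-29.997
  bounce: vy ← 0.85·29.997 = 25.498
Arc 2: start y=0.000, vy=25.498 → t=5.204, apex=33.170, x_land=90.255, impact vy=-25.498
  bounce: vy ← 0.85·25.498 = 21.673
Arc 3: start y=0.000, vy=21.673 → t=4.423, apex=23.965, x_land=127.454, impact vy=-21.673
  bounce: vy ← 0.85·21.673 = 18.422
Arc 4: start y=0.000, vy=18.422 → t=3.760, apex=17.315, x_land=159.072, impact vy=-18.422
  bounce: vy ← 0.85·18.422 = 15.659
Arc 5: start y=0.000, vy=15.659 → t=3.196, apex=12.510, x_land=185.948, impact vy=-15.659
  bounce: vy ← 0.85·15.659 = 13.310
Arc 6: start y=0.000, vy=13.310 → t=2.716, apex=9.039, x_land=208.792, impact vy=-13.310
  bounce: vy ← 0.85·13.310 = 11.313

1 5.528 45.910 46.493
2 5.204 33.170 90.255
3 4.423 23.965 127.454
4 3.760 17.315 159.072
5 3.196 12.510 185.948
6 2.716 9.039 208.792
final: 208.792 11.313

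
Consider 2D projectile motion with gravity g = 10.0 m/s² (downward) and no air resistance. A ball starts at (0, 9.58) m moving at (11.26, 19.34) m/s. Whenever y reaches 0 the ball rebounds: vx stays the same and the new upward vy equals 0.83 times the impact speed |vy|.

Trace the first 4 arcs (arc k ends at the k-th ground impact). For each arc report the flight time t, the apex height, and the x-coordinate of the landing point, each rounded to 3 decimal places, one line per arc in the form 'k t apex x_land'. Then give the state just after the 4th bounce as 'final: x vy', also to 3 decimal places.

1 4.312 28.282 48.557
2 3.948 19.483 93.011
3 3.277 13.422 129.908
4 2.720 9.246 160.533
final: 160.533 11.287

Arc 1: start y=9.580, vy=19.340 → t=4.312, apex=28.282, x_land=48.557, impact vy=-23.783
  bounce: vy ← 0.83·23.783 = 19.740
Arc 2: start y=0.000, vy=19.740 → t=3.948, apex=19.483, x_land=93.011, impact vy=-19.740
  bounce: vy ← 0.83·19.740 = 16.384
Arc 3: start y=0.000, vy=16.384 → t=3.277, apex=13.422, x_land=129.908, impact vy=-16.384
  bounce: vy ← 0.83·16.384 = 13.599
Arc 4: start y=0.000, vy=13.599 → t=2.720, apex=9.246, x_land=160.533, impact vy=-13.599
  bounce: vy ← 0.83·13.599 = 11.287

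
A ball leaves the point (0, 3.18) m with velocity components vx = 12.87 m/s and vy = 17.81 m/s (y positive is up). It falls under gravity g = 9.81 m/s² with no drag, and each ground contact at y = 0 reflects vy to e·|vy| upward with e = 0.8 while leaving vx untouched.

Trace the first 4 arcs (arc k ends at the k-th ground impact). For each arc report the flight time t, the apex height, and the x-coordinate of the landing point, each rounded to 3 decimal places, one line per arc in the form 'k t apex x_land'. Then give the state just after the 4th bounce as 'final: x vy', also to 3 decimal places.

1 3.802 19.347 48.926
2 3.178 12.382 89.822
3 2.542 7.925 122.539
4 2.034 5.072 148.713
final: 148.713 7.980

Arc 1: start y=3.180, vy=17.810 → t=3.802, apex=19.347, x_land=48.926, impact vy=-19.483
  bounce: vy ← 0.8·19.483 = 15.586
Arc 2: start y=0.000, vy=15.586 → t=3.178, apex=12.382, x_land=89.822, impact vy=-15.586
  bounce: vy ← 0.8·15.586 = 12.469
Arc 3: start y=0.000, vy=12.469 → t=2.542, apex=7.925, x_land=122.539, impact vy=-12.469
  bounce: vy ← 0.8·12.469 = 9.975
Arc 4: start y=0.000, vy=9.975 → t=2.034, apex=5.072, x_land=148.713, impact vy=-9.975
  bounce: vy ← 0.8·9.975 = 7.980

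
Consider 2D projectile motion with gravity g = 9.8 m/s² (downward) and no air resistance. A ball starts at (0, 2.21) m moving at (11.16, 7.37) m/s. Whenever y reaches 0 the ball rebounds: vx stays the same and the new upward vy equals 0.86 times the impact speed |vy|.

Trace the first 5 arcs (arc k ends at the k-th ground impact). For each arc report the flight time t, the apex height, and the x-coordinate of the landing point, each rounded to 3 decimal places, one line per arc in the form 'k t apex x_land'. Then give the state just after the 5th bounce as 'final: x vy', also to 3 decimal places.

1 1.760 4.981 19.645
2 1.734 3.684 38.999
3 1.491 2.725 55.643
4 1.283 2.015 69.957
5 1.103 1.490 82.267
final: 82.267 4.648

Arc 1: start y=2.210, vy=7.370 → t=1.760, apex=4.981, x_land=19.645, impact vy=-9.881
  bounce: vy ← 0.86·9.881 = 8.498
Arc 2: start y=0.000, vy=8.498 → t=1.734, apex=3.684, x_land=38.999, impact vy=-8.498
  bounce: vy ← 0.86·8.498 = 7.308
Arc 3: start y=0.000, vy=7.308 → t=1.491, apex=2.725, x_land=55.643, impact vy=-7.308
  bounce: vy ← 0.86·7.308 = 6.285
Arc 4: start y=0.000, vy=6.285 → t=1.283, apex=2.015, x_land=69.957, impact vy=-6.285
  bounce: vy ← 0.86·6.285 = 5.405
Arc 5: start y=0.000, vy=5.405 → t=1.103, apex=1.490, x_land=82.267, impact vy=-5.405
  bounce: vy ← 0.86·5.405 = 4.648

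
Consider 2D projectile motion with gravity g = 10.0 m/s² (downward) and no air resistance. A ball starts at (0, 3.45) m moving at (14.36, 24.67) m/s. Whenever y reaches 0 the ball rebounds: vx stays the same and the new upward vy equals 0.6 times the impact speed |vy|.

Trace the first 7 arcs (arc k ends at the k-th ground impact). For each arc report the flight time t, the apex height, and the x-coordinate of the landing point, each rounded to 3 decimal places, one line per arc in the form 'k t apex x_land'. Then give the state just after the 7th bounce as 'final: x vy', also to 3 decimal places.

1 5.070 33.880 72.807
2 3.124 12.197 117.663
3 1.874 4.391 144.577
4 1.125 1.581 160.725
5 0.675 0.569 170.414
6 0.405 0.205 176.228
7 0.243 0.074 179.716
final: 179.716 0.729

Arc 1: start y=3.450, vy=24.670 → t=5.070, apex=33.880, x_land=72.807, impact vy=-26.031
  bounce: vy ← 0.6·26.031 = 15.619
Arc 2: start y=0.000, vy=15.619 → t=3.124, apex=12.197, x_land=117.663, impact vy=-15.619
  bounce: vy ← 0.6·15.619 = 9.371
Arc 3: start y=0.000, vy=9.371 → t=1.874, apex=4.391, x_land=144.577, impact vy=-9.371
  bounce: vy ← 0.6·9.371 = 5.623
Arc 4: start y=0.000, vy=5.623 → t=1.125, apex=1.581, x_land=160.725, impact vy=-5.623
  bounce: vy ← 0.6·5.623 = 3.374
Arc 5: start y=0.000, vy=3.374 → t=0.675, apex=0.569, x_land=170.414, impact vy=-3.374
  bounce: vy ← 0.6·3.374 = 2.024
Arc 6: start y=0.000, vy=2.024 → t=0.405, apex=0.205, x_land=176.228, impact vy=-2.024
  bounce: vy ← 0.6·2.024 = 1.214
Arc 7: start y=0.000, vy=1.214 → t=0.243, apex=0.074, x_land=179.716, impact vy=-1.214
  bounce: vy ← 0.6·1.214 = 0.729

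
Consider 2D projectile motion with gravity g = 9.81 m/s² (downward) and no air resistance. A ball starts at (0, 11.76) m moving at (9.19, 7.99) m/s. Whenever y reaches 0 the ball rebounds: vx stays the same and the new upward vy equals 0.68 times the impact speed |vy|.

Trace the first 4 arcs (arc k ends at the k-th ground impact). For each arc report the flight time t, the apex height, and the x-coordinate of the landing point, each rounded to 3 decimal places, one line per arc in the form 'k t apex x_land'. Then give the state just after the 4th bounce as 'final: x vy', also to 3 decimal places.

1 2.564 15.014 23.563
2 2.379 6.942 45.430
3 1.618 3.210 60.299
4 1.100 1.484 70.410
final: 70.410 3.670

Arc 1: start y=11.760, vy=7.990 → t=2.564, apex=15.014, x_land=23.563, impact vy=-17.163
  bounce: vy ← 0.68·17.163 = 11.671
Arc 2: start y=0.000, vy=11.671 → t=2.379, apex=6.942, x_land=45.430, impact vy=-11.671
  bounce: vy ← 0.68·11.671 = 7.936
Arc 3: start y=0.000, vy=7.936 → t=1.618, apex=3.210, x_land=60.299, impact vy=-7.936
  bounce: vy ← 0.68·7.936 = 5.397
Arc 4: start y=0.000, vy=5.397 → t=1.100, apex=1.484, x_land=70.410, impact vy=-5.397
  bounce: vy ← 0.68·5.397 = 3.670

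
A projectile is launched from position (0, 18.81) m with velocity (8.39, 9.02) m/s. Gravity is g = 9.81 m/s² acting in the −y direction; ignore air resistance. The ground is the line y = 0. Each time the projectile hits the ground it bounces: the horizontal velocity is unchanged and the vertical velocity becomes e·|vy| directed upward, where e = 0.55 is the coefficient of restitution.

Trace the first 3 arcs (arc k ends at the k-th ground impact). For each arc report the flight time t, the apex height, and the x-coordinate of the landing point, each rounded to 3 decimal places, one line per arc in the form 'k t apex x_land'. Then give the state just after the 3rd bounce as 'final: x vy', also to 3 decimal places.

1 3.083 22.957 25.865
2 2.380 6.944 45.831
3 1.309 2.101 56.813
final: 56.813 3.531

Arc 1: start y=18.810, vy=9.020 → t=3.083, apex=22.957, x_land=25.865, impact vy=-21.223
  bounce: vy ← 0.55·21.223 = 11.673
Arc 2: start y=0.000, vy=11.673 → t=2.380, apex=6.944, x_land=45.831, impact vy=-11.673
  bounce: vy ← 0.55·11.673 = 6.420
Arc 3: start y=0.000, vy=6.420 → t=1.309, apex=2.101, x_land=56.813, impact vy=-6.420
  bounce: vy ← 0.55·6.420 = 3.531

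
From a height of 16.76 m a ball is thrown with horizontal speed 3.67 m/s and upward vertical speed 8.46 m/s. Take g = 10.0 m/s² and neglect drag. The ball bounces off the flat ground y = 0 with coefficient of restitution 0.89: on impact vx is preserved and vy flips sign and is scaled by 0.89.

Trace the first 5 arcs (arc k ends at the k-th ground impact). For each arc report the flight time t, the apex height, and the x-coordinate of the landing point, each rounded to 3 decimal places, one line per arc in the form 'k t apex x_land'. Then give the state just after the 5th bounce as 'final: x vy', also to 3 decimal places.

Arc 1: start y=16.760, vy=8.460 → t=2.863, apex=20.339, x_land=10.507, impact vy=-20.169
  bounce: vy ← 0.89·20.169 = 17.950
Arc 2: start y=0.000, vy=17.950 → t=3.590, apex=16.110, x_land=23.682, impact vy=-17.950
  bounce: vy ← 0.89·17.950 = 15.976
Arc 3: start y=0.000, vy=15.976 → t=3.195, apex=12.761, x_land=35.408, impact vy=-15.976
  bounce: vy ← 0.89·15.976 = 14.218
Arc 4: start y=0.000, vy=14.218 → t=2.844, apex=10.108, x_land=45.844, impact vy=-14.218
  bounce: vy ← 0.89·14.218 = 12.654
Arc 5: start y=0.000, vy=12.654 → t=2.531, apex=8.006, x_land=55.132, impact vy=-12.654
  bounce: vy ← 0.89·12.654 = 11.262

1 2.863 20.339 10.507
2 3.590 16.110 23.682
3 3.195 12.761 35.408
4 2.844 10.108 45.844
5 2.531 8.006 55.132
final: 55.132 11.262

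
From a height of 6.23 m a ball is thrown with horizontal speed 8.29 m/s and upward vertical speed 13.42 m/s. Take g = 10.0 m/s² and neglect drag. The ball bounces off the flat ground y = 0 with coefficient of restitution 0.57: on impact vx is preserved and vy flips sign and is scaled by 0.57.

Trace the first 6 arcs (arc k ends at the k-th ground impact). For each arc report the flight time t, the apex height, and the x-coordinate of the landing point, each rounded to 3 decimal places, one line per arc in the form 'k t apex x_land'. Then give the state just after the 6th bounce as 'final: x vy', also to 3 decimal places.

Arc 1: start y=6.230, vy=13.420 → t=3.088, apex=15.235, x_land=25.596, impact vy=-17.456
  bounce: vy ← 0.57·17.456 = 9.950
Arc 2: start y=0.000, vy=9.950 → t=1.990, apex=4.950, x_land=42.092, impact vy=-9.950
  bounce: vy ← 0.57·9.950 = 5.671
Arc 3: start y=0.000, vy=5.671 → t=1.134, apex=1.608, x_land=51.495, impact vy=-5.671
  bounce: vy ← 0.57·5.671 = 3.233
Arc 4: start y=0.000, vy=3.233 → t=0.647, apex=0.523, x_land=56.855, impact vy=-3.233
  bounce: vy ← 0.57·3.233 = 1.843
Arc 5: start y=0.000, vy=1.843 → t=0.369, apex=0.170, x_land=59.910, impact vy=-1.843
  bounce: vy ← 0.57·1.843 = 1.050
Arc 6: start y=0.000, vy=1.050 → t=0.210, apex=0.055, x_land=61.652, impact vy=-1.050
  bounce: vy ← 0.57·1.050 = 0.599

1 3.088 15.235 25.596
2 1.990 4.950 42.092
3 1.134 1.608 51.495
4 0.647 0.523 56.855
5 0.369 0.170 59.910
6 0.210 0.055 61.652
final: 61.652 0.599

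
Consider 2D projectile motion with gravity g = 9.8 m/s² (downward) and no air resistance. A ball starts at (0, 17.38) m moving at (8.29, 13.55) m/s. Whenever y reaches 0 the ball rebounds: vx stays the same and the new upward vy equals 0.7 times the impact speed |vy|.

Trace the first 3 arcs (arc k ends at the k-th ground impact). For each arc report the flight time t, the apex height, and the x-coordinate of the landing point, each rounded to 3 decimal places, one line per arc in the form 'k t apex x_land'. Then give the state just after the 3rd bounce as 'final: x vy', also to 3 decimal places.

Arc 1: start y=17.380, vy=13.550 → t=3.719, apex=26.747, x_land=30.831, impact vy=-22.897
  bounce: vy ← 0.7·22.897 = 16.028
Arc 2: start y=0.000, vy=16.028 → t=3.271, apex=13.106, x_land=57.947, impact vy=-16.028
  bounce: vy ← 0.7·16.028 = 11.219
Arc 3: start y=0.000, vy=11.219 → t=2.290, apex=6.422, x_land=76.928, impact vy=-11.219
  bounce: vy ← 0.7·11.219 = 7.854

1 3.719 26.747 30.831
2 3.271 13.106 57.947
3 2.290 6.422 76.928
final: 76.928 7.854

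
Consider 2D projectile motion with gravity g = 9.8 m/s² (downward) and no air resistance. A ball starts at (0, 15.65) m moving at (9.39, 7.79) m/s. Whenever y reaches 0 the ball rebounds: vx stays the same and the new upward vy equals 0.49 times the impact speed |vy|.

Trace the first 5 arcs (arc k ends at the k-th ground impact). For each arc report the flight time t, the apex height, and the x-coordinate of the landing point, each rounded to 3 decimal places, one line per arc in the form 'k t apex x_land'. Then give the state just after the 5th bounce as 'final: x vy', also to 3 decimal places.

1 2.751 18.746 25.830
2 1.917 4.501 43.830
3 0.939 1.081 52.649
4 0.460 0.259 56.971
5 0.226 0.062 59.088
final: 59.088 0.541

Arc 1: start y=15.650, vy=7.790 → t=2.751, apex=18.746, x_land=25.830, impact vy=-19.168
  bounce: vy ← 0.49·19.168 = 9.392
Arc 2: start y=0.000, vy=9.392 → t=1.917, apex=4.501, x_land=43.830, impact vy=-9.392
  bounce: vy ← 0.49·9.392 = 4.602
Arc 3: start y=0.000, vy=4.602 → t=0.939, apex=1.081, x_land=52.649, impact vy=-4.602
  bounce: vy ← 0.49·4.602 = 2.255
Arc 4: start y=0.000, vy=2.255 → t=0.460, apex=0.259, x_land=56.971, impact vy=-2.255
  bounce: vy ← 0.49·2.255 = 1.105
Arc 5: start y=0.000, vy=1.105 → t=0.226, apex=0.062, x_land=59.088, impact vy=-1.105
  bounce: vy ← 0.49·1.105 = 0.541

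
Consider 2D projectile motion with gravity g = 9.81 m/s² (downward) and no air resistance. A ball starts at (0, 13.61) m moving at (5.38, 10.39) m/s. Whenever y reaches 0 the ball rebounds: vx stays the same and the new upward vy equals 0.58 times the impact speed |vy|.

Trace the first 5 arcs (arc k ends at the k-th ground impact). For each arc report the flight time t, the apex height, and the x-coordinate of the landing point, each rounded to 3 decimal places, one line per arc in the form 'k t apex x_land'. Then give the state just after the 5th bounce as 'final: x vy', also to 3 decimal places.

1 3.033 19.112 16.318
2 2.290 6.429 28.637
3 1.328 2.163 35.782
4 0.770 0.728 39.926
5 0.447 0.245 42.330
final: 42.330 1.271

Arc 1: start y=13.610, vy=10.390 → t=3.033, apex=19.112, x_land=16.318, impact vy=-19.364
  bounce: vy ← 0.58·19.364 = 11.231
Arc 2: start y=0.000, vy=11.231 → t=2.290, apex=6.429, x_land=28.637, impact vy=-11.231
  bounce: vy ← 0.58·11.231 = 6.514
Arc 3: start y=0.000, vy=6.514 → t=1.328, apex=2.163, x_land=35.782, impact vy=-6.514
  bounce: vy ← 0.58·6.514 = 3.778
Arc 4: start y=0.000, vy=3.778 → t=0.770, apex=0.728, x_land=39.926, impact vy=-3.778
  bounce: vy ← 0.58·3.778 = 2.191
Arc 5: start y=0.000, vy=2.191 → t=0.447, apex=0.245, x_land=42.330, impact vy=-2.191
  bounce: vy ← 0.58·2.191 = 1.271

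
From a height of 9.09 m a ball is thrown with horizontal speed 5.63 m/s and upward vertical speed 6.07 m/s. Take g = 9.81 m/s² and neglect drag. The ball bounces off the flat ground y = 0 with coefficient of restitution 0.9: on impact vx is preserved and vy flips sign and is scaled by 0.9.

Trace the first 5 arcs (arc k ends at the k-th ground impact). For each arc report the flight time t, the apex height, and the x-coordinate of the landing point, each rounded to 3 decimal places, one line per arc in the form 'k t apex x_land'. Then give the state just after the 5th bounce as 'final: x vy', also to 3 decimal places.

1 2.114 10.968 11.902
2 2.692 8.884 27.056
3 2.422 7.196 40.695
4 2.180 5.829 52.969
5 1.962 4.721 64.017
final: 64.017 8.662

Arc 1: start y=9.090, vy=6.070 → t=2.114, apex=10.968, x_land=11.902, impact vy=-14.669
  bounce: vy ← 0.9·14.669 = 13.202
Arc 2: start y=0.000, vy=13.202 → t=2.692, apex=8.884, x_land=27.056, impact vy=-13.202
  bounce: vy ← 0.9·13.202 = 11.882
Arc 3: start y=0.000, vy=11.882 → t=2.422, apex=7.196, x_land=40.695, impact vy=-11.882
  bounce: vy ← 0.9·11.882 = 10.694
Arc 4: start y=0.000, vy=10.694 → t=2.180, apex=5.829, x_land=52.969, impact vy=-10.694
  bounce: vy ← 0.9·10.694 = 9.625
Arc 5: start y=0.000, vy=9.625 → t=1.962, apex=4.721, x_land=64.017, impact vy=-9.625
  bounce: vy ← 0.9·9.625 = 8.662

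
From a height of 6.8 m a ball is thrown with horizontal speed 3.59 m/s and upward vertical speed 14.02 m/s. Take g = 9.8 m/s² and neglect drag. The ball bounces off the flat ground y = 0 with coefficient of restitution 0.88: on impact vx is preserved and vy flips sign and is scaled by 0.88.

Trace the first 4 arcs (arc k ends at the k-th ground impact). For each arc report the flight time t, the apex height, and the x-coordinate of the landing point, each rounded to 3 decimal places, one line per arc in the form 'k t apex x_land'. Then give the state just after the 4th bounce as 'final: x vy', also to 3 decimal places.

Arc 1: start y=6.800, vy=14.020 → t=3.284, apex=16.829, x_land=11.789, impact vy=-18.162
  bounce: vy ← 0.88·18.162 = 15.982
Arc 2: start y=0.000, vy=15.982 → t=3.262, apex=13.032, x_land=23.498, impact vy=-15.982
  bounce: vy ← 0.88·15.982 = 14.064
Arc 3: start y=0.000, vy=14.064 → t=2.870, apex=10.092, x_land=33.803, impact vy=-14.064
  bounce: vy ← 0.88·14.064 = 12.377
Arc 4: start y=0.000, vy=12.377 → t=2.526, apex=7.815, x_land=42.870, impact vy=-12.377
  bounce: vy ← 0.88·12.377 = 10.891

1 3.284 16.829 11.789
2 3.262 13.032 23.498
3 2.870 10.092 33.803
4 2.526 7.815 42.870
final: 42.870 10.891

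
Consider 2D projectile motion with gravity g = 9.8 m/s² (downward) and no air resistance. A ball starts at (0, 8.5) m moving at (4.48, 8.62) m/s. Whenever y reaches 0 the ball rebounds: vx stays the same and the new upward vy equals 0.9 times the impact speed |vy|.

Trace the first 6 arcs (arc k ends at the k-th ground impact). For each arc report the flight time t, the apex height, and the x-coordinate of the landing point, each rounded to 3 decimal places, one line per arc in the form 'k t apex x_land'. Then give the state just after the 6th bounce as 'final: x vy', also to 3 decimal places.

1 2.463 12.291 11.036
2 2.851 9.956 23.808
3 2.566 8.064 35.302
4 2.309 6.532 45.647
5 2.078 5.291 54.958
6 1.870 4.286 63.337
final: 63.337 8.249

Arc 1: start y=8.500, vy=8.620 → t=2.463, apex=12.291, x_land=11.036, impact vy=-15.521
  bounce: vy ← 0.9·15.521 = 13.969
Arc 2: start y=0.000, vy=13.969 → t=2.851, apex=9.956, x_land=23.808, impact vy=-13.969
  bounce: vy ← 0.9·13.969 = 12.572
Arc 3: start y=0.000, vy=12.572 → t=2.566, apex=8.064, x_land=35.302, impact vy=-12.572
  bounce: vy ← 0.9·12.572 = 11.315
Arc 4: start y=0.000, vy=11.315 → t=2.309, apex=6.532, x_land=45.647, impact vy=-11.315
  bounce: vy ← 0.9·11.315 = 10.183
Arc 5: start y=0.000, vy=10.183 → t=2.078, apex=5.291, x_land=54.958, impact vy=-10.183
  bounce: vy ← 0.9·10.183 = 9.165
Arc 6: start y=0.000, vy=9.165 → t=1.870, apex=4.286, x_land=63.337, impact vy=-9.165
  bounce: vy ← 0.9·9.165 = 8.249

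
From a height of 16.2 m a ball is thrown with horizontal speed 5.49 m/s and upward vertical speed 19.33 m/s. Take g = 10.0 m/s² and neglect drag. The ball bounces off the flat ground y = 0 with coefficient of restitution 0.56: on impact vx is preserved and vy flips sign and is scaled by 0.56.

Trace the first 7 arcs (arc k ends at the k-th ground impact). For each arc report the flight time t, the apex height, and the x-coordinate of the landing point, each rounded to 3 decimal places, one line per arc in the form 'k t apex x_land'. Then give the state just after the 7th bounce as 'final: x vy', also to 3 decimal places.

1 4.574 34.882 25.113
2 2.958 10.939 41.354
3 1.657 3.431 50.449
4 0.928 1.076 55.542
5 0.520 0.337 58.394
6 0.291 0.106 59.991
7 0.163 0.033 60.886
final: 60.886 0.456

Arc 1: start y=16.200, vy=19.330 → t=4.574, apex=34.882, x_land=25.113, impact vy=-26.413
  bounce: vy ← 0.56·26.413 = 14.791
Arc 2: start y=0.000, vy=14.791 → t=2.958, apex=10.939, x_land=41.354, impact vy=-14.791
  bounce: vy ← 0.56·14.791 = 8.283
Arc 3: start y=0.000, vy=8.283 → t=1.657, apex=3.431, x_land=50.449, impact vy=-8.283
  bounce: vy ← 0.56·8.283 = 4.639
Arc 4: start y=0.000, vy=4.639 → t=0.928, apex=1.076, x_land=55.542, impact vy=-4.639
  bounce: vy ← 0.56·4.639 = 2.598
Arc 5: start y=0.000, vy=2.598 → t=0.520, apex=0.337, x_land=58.394, impact vy=-2.598
  bounce: vy ← 0.56·2.598 = 1.455
Arc 6: start y=0.000, vy=1.455 → t=0.291, apex=0.106, x_land=59.991, impact vy=-1.455
  bounce: vy ← 0.56·1.455 = 0.815
Arc 7: start y=0.000, vy=0.815 → t=0.163, apex=0.033, x_land=60.886, impact vy=-0.815
  bounce: vy ← 0.56·0.815 = 0.456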